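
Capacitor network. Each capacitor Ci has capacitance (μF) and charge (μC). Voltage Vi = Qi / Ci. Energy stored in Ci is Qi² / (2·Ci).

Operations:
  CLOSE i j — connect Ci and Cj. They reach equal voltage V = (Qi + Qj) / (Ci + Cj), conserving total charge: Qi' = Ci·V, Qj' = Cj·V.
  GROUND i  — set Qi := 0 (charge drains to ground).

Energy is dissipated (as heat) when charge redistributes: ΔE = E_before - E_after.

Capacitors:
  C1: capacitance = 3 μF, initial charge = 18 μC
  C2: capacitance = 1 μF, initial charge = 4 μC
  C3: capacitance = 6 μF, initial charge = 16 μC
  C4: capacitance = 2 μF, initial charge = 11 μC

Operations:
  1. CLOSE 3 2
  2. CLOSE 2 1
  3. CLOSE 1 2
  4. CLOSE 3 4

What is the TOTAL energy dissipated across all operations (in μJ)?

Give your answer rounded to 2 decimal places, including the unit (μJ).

Answer: 9.70 μJ

Derivation:
Initial: C1(3μF, Q=18μC, V=6.00V), C2(1μF, Q=4μC, V=4.00V), C3(6μF, Q=16μC, V=2.67V), C4(2μF, Q=11μC, V=5.50V)
Op 1: CLOSE 3-2: Q_total=20.00, C_total=7.00, V=2.86; Q3=17.14, Q2=2.86; dissipated=0.762
Op 2: CLOSE 2-1: Q_total=20.86, C_total=4.00, V=5.21; Q2=5.21, Q1=15.64; dissipated=3.704
Op 3: CLOSE 1-2: Q_total=20.86, C_total=4.00, V=5.21; Q1=15.64, Q2=5.21; dissipated=0.000
Op 4: CLOSE 3-4: Q_total=28.14, C_total=8.00, V=3.52; Q3=21.11, Q4=7.04; dissipated=5.239
Total dissipated: 9.705 μJ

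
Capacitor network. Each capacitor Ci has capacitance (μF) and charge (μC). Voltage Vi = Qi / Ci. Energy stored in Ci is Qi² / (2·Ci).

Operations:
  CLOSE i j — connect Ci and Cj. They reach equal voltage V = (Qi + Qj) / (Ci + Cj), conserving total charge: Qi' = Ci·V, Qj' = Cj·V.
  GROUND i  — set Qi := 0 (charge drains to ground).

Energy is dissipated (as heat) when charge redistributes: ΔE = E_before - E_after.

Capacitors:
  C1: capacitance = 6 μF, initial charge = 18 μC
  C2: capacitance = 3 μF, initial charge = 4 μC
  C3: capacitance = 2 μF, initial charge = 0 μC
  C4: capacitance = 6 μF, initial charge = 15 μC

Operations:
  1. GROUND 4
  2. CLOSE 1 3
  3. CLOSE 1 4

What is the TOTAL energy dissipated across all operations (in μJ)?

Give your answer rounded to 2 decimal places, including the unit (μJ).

Initial: C1(6μF, Q=18μC, V=3.00V), C2(3μF, Q=4μC, V=1.33V), C3(2μF, Q=0μC, V=0.00V), C4(6μF, Q=15μC, V=2.50V)
Op 1: GROUND 4: Q4=0; energy lost=18.750
Op 2: CLOSE 1-3: Q_total=18.00, C_total=8.00, V=2.25; Q1=13.50, Q3=4.50; dissipated=6.750
Op 3: CLOSE 1-4: Q_total=13.50, C_total=12.00, V=1.12; Q1=6.75, Q4=6.75; dissipated=7.594
Total dissipated: 33.094 μJ

Answer: 33.09 μJ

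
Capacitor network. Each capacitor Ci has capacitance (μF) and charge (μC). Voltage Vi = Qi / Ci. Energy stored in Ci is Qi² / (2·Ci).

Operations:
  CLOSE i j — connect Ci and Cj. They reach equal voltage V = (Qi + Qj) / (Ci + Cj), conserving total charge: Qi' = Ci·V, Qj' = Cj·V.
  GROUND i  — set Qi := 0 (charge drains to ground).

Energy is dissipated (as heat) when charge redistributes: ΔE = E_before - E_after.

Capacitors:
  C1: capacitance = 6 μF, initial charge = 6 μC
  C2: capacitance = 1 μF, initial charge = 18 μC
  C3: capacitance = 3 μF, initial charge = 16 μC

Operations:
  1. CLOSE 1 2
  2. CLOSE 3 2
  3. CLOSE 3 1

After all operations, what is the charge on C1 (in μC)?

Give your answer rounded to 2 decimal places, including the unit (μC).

Answer: 23.43 μC

Derivation:
Initial: C1(6μF, Q=6μC, V=1.00V), C2(1μF, Q=18μC, V=18.00V), C3(3μF, Q=16μC, V=5.33V)
Op 1: CLOSE 1-2: Q_total=24.00, C_total=7.00, V=3.43; Q1=20.57, Q2=3.43; dissipated=123.857
Op 2: CLOSE 3-2: Q_total=19.43, C_total=4.00, V=4.86; Q3=14.57, Q2=4.86; dissipated=1.361
Op 3: CLOSE 3-1: Q_total=35.14, C_total=9.00, V=3.90; Q3=11.71, Q1=23.43; dissipated=2.041
Final charges: Q1=23.43, Q2=4.86, Q3=11.71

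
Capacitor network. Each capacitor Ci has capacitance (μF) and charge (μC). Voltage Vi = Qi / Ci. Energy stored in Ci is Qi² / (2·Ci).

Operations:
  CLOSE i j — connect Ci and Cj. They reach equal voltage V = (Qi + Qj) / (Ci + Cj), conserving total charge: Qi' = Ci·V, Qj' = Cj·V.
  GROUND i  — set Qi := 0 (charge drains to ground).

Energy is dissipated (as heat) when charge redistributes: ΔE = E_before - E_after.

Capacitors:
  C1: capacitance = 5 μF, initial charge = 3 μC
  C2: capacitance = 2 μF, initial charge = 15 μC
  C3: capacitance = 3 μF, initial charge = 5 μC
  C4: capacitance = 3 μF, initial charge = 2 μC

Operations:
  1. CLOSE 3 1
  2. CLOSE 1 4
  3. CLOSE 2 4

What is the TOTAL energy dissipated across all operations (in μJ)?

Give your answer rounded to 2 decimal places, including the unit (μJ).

Answer: 27.51 μJ

Derivation:
Initial: C1(5μF, Q=3μC, V=0.60V), C2(2μF, Q=15μC, V=7.50V), C3(3μF, Q=5μC, V=1.67V), C4(3μF, Q=2μC, V=0.67V)
Op 1: CLOSE 3-1: Q_total=8.00, C_total=8.00, V=1.00; Q3=3.00, Q1=5.00; dissipated=1.067
Op 2: CLOSE 1-4: Q_total=7.00, C_total=8.00, V=0.88; Q1=4.38, Q4=2.62; dissipated=0.104
Op 3: CLOSE 2-4: Q_total=17.62, C_total=5.00, V=3.52; Q2=7.05, Q4=10.57; dissipated=26.334
Total dissipated: 27.505 μJ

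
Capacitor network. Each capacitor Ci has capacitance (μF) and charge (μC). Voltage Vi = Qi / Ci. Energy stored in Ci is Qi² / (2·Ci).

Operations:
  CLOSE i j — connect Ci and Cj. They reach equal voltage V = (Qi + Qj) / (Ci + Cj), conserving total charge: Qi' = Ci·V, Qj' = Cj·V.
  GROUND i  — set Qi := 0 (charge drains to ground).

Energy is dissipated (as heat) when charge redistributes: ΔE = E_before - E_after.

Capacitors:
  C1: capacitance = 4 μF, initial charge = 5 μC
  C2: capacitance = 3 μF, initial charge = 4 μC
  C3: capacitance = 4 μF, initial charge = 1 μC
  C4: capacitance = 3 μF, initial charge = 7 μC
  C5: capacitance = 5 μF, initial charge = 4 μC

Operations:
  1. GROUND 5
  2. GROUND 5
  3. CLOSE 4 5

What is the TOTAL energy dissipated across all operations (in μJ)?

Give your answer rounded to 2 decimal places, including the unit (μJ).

Initial: C1(4μF, Q=5μC, V=1.25V), C2(3μF, Q=4μC, V=1.33V), C3(4μF, Q=1μC, V=0.25V), C4(3μF, Q=7μC, V=2.33V), C5(5μF, Q=4μC, V=0.80V)
Op 1: GROUND 5: Q5=0; energy lost=1.600
Op 2: GROUND 5: Q5=0; energy lost=0.000
Op 3: CLOSE 4-5: Q_total=7.00, C_total=8.00, V=0.88; Q4=2.62, Q5=4.38; dissipated=5.104
Total dissipated: 6.704 μJ

Answer: 6.70 μJ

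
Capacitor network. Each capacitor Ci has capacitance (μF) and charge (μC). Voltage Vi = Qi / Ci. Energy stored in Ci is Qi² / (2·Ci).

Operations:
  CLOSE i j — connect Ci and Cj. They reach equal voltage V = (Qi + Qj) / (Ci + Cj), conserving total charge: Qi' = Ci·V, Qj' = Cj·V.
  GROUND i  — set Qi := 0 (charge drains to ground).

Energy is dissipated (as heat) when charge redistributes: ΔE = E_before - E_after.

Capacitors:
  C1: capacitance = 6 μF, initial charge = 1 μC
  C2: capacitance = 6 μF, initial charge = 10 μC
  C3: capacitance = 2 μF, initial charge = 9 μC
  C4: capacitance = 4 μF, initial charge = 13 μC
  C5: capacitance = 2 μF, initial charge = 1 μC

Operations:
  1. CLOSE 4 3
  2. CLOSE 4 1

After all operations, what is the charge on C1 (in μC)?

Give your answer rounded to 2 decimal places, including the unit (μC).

Answer: 9.40 μC

Derivation:
Initial: C1(6μF, Q=1μC, V=0.17V), C2(6μF, Q=10μC, V=1.67V), C3(2μF, Q=9μC, V=4.50V), C4(4μF, Q=13μC, V=3.25V), C5(2μF, Q=1μC, V=0.50V)
Op 1: CLOSE 4-3: Q_total=22.00, C_total=6.00, V=3.67; Q4=14.67, Q3=7.33; dissipated=1.042
Op 2: CLOSE 4-1: Q_total=15.67, C_total=10.00, V=1.57; Q4=6.27, Q1=9.40; dissipated=14.700
Final charges: Q1=9.40, Q2=10.00, Q3=7.33, Q4=6.27, Q5=1.00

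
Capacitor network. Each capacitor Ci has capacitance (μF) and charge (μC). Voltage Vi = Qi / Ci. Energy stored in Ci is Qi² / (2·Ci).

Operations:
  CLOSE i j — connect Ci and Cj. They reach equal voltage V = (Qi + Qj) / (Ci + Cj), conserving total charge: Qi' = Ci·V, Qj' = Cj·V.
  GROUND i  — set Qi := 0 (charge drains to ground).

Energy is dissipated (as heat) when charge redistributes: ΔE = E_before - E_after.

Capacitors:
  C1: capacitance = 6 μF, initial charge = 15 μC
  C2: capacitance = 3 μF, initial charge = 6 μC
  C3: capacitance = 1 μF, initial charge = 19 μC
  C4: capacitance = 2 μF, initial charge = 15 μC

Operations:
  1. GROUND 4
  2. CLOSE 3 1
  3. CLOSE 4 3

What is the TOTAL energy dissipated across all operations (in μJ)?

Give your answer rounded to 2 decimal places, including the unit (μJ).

Answer: 180.79 μJ

Derivation:
Initial: C1(6μF, Q=15μC, V=2.50V), C2(3μF, Q=6μC, V=2.00V), C3(1μF, Q=19μC, V=19.00V), C4(2μF, Q=15μC, V=7.50V)
Op 1: GROUND 4: Q4=0; energy lost=56.250
Op 2: CLOSE 3-1: Q_total=34.00, C_total=7.00, V=4.86; Q3=4.86, Q1=29.14; dissipated=116.679
Op 3: CLOSE 4-3: Q_total=4.86, C_total=3.00, V=1.62; Q4=3.24, Q3=1.62; dissipated=7.864
Total dissipated: 180.793 μJ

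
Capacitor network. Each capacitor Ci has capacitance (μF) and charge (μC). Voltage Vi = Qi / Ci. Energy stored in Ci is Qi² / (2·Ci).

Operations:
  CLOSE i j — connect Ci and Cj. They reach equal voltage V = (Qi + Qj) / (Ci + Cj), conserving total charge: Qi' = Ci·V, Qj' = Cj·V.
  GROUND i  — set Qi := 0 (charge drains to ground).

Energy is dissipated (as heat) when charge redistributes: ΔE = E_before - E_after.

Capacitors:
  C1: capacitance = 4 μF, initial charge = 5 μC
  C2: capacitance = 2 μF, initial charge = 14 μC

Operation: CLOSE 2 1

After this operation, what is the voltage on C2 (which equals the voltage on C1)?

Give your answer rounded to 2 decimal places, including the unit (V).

Initial: C1(4μF, Q=5μC, V=1.25V), C2(2μF, Q=14μC, V=7.00V)
Op 1: CLOSE 2-1: Q_total=19.00, C_total=6.00, V=3.17; Q2=6.33, Q1=12.67; dissipated=22.042

Answer: 3.17 V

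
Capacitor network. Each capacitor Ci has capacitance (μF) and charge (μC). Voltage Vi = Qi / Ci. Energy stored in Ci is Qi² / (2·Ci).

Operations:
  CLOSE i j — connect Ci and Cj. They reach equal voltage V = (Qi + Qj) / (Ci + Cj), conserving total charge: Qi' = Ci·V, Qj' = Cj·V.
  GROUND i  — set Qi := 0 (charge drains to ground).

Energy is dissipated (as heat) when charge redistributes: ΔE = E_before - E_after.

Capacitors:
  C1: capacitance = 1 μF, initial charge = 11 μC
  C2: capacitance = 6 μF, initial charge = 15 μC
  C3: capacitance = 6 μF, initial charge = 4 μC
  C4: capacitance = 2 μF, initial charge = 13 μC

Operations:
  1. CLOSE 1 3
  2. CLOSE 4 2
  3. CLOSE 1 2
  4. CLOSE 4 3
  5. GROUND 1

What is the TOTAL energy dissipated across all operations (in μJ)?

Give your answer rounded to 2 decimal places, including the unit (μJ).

Answer: 65.40 μJ

Derivation:
Initial: C1(1μF, Q=11μC, V=11.00V), C2(6μF, Q=15μC, V=2.50V), C3(6μF, Q=4μC, V=0.67V), C4(2μF, Q=13μC, V=6.50V)
Op 1: CLOSE 1-3: Q_total=15.00, C_total=7.00, V=2.14; Q1=2.14, Q3=12.86; dissipated=45.762
Op 2: CLOSE 4-2: Q_total=28.00, C_total=8.00, V=3.50; Q4=7.00, Q2=21.00; dissipated=12.000
Op 3: CLOSE 1-2: Q_total=23.14, C_total=7.00, V=3.31; Q1=3.31, Q2=19.84; dissipated=0.789
Op 4: CLOSE 4-3: Q_total=19.86, C_total=8.00, V=2.48; Q4=4.96, Q3=14.89; dissipated=1.381
Op 5: GROUND 1: Q1=0; energy lost=5.465
Total dissipated: 65.398 μJ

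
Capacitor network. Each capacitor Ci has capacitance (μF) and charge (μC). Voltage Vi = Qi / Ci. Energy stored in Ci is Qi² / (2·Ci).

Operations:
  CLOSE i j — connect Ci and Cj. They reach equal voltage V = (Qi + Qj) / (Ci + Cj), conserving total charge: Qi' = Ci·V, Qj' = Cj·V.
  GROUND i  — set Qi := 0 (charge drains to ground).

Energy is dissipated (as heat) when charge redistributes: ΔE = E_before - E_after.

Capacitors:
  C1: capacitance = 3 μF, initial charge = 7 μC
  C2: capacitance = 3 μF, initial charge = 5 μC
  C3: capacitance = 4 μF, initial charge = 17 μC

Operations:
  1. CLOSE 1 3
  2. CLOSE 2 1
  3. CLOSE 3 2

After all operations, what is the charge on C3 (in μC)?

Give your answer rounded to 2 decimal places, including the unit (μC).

Initial: C1(3μF, Q=7μC, V=2.33V), C2(3μF, Q=5μC, V=1.67V), C3(4μF, Q=17μC, V=4.25V)
Op 1: CLOSE 1-3: Q_total=24.00, C_total=7.00, V=3.43; Q1=10.29, Q3=13.71; dissipated=3.149
Op 2: CLOSE 2-1: Q_total=15.29, C_total=6.00, V=2.55; Q2=7.64, Q1=7.64; dissipated=2.328
Op 3: CLOSE 3-2: Q_total=21.36, C_total=7.00, V=3.05; Q3=12.20, Q2=9.15; dissipated=0.665
Final charges: Q1=7.64, Q2=9.15, Q3=12.20

Answer: 12.20 μC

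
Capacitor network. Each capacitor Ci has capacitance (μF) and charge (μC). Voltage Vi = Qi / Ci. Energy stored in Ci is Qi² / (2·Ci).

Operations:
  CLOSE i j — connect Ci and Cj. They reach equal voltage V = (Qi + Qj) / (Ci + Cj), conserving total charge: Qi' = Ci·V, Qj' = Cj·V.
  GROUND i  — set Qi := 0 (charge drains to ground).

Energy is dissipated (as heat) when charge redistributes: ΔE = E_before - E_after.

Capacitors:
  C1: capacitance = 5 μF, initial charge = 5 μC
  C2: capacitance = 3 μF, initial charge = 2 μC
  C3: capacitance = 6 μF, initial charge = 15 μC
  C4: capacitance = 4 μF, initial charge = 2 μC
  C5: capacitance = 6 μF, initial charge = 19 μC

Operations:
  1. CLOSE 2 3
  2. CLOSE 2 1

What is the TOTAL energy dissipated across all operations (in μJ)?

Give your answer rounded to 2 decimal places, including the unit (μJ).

Answer: 4.10 μJ

Derivation:
Initial: C1(5μF, Q=5μC, V=1.00V), C2(3μF, Q=2μC, V=0.67V), C3(6μF, Q=15μC, V=2.50V), C4(4μF, Q=2μC, V=0.50V), C5(6μF, Q=19μC, V=3.17V)
Op 1: CLOSE 2-3: Q_total=17.00, C_total=9.00, V=1.89; Q2=5.67, Q3=11.33; dissipated=3.361
Op 2: CLOSE 2-1: Q_total=10.67, C_total=8.00, V=1.33; Q2=4.00, Q1=6.67; dissipated=0.741
Total dissipated: 4.102 μJ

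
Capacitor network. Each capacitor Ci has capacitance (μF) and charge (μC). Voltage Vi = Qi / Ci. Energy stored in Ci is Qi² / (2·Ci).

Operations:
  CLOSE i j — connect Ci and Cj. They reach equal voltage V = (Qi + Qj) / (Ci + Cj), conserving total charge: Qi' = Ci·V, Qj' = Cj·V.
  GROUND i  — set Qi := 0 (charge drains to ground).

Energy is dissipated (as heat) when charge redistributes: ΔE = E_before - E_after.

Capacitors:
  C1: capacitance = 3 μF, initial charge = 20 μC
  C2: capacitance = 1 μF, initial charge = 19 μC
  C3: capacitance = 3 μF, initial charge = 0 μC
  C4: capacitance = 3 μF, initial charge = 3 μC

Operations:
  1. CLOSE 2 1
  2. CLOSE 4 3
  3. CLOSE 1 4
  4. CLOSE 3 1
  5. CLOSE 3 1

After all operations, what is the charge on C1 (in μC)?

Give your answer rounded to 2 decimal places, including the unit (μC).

Answer: 8.44 μC

Derivation:
Initial: C1(3μF, Q=20μC, V=6.67V), C2(1μF, Q=19μC, V=19.00V), C3(3μF, Q=0μC, V=0.00V), C4(3μF, Q=3μC, V=1.00V)
Op 1: CLOSE 2-1: Q_total=39.00, C_total=4.00, V=9.75; Q2=9.75, Q1=29.25; dissipated=57.042
Op 2: CLOSE 4-3: Q_total=3.00, C_total=6.00, V=0.50; Q4=1.50, Q3=1.50; dissipated=0.750
Op 3: CLOSE 1-4: Q_total=30.75, C_total=6.00, V=5.12; Q1=15.38, Q4=15.38; dissipated=64.172
Op 4: CLOSE 3-1: Q_total=16.88, C_total=6.00, V=2.81; Q3=8.44, Q1=8.44; dissipated=16.043
Op 5: CLOSE 3-1: Q_total=16.88, C_total=6.00, V=2.81; Q3=8.44, Q1=8.44; dissipated=0.000
Final charges: Q1=8.44, Q2=9.75, Q3=8.44, Q4=15.38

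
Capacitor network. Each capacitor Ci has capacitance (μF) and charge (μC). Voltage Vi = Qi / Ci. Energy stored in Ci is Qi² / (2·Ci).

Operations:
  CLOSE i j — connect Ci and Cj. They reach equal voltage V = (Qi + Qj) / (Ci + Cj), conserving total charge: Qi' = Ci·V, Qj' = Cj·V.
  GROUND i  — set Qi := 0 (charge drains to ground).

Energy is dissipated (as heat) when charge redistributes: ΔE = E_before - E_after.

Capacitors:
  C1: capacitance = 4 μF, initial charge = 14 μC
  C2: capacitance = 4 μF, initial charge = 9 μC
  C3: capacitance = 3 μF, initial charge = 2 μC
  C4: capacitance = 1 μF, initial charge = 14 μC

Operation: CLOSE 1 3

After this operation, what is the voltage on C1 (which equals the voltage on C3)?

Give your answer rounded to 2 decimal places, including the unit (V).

Initial: C1(4μF, Q=14μC, V=3.50V), C2(4μF, Q=9μC, V=2.25V), C3(3μF, Q=2μC, V=0.67V), C4(1μF, Q=14μC, V=14.00V)
Op 1: CLOSE 1-3: Q_total=16.00, C_total=7.00, V=2.29; Q1=9.14, Q3=6.86; dissipated=6.881

Answer: 2.29 V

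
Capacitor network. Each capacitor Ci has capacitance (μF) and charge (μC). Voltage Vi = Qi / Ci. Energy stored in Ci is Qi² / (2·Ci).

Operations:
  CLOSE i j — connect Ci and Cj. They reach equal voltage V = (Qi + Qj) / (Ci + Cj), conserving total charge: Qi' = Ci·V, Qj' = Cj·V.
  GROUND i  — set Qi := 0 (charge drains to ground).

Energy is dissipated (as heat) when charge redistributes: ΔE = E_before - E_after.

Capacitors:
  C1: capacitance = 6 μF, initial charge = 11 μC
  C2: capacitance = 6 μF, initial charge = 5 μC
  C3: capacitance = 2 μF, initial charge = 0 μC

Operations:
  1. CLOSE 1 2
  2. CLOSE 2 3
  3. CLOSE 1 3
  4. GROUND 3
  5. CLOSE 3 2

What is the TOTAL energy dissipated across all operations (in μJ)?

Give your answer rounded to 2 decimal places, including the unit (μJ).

Initial: C1(6μF, Q=11μC, V=1.83V), C2(6μF, Q=5μC, V=0.83V), C3(2μF, Q=0μC, V=0.00V)
Op 1: CLOSE 1-2: Q_total=16.00, C_total=12.00, V=1.33; Q1=8.00, Q2=8.00; dissipated=1.500
Op 2: CLOSE 2-3: Q_total=8.00, C_total=8.00, V=1.00; Q2=6.00, Q3=2.00; dissipated=1.333
Op 3: CLOSE 1-3: Q_total=10.00, C_total=8.00, V=1.25; Q1=7.50, Q3=2.50; dissipated=0.083
Op 4: GROUND 3: Q3=0; energy lost=1.562
Op 5: CLOSE 3-2: Q_total=6.00, C_total=8.00, V=0.75; Q3=1.50, Q2=4.50; dissipated=0.750
Total dissipated: 5.229 μJ

Answer: 5.23 μJ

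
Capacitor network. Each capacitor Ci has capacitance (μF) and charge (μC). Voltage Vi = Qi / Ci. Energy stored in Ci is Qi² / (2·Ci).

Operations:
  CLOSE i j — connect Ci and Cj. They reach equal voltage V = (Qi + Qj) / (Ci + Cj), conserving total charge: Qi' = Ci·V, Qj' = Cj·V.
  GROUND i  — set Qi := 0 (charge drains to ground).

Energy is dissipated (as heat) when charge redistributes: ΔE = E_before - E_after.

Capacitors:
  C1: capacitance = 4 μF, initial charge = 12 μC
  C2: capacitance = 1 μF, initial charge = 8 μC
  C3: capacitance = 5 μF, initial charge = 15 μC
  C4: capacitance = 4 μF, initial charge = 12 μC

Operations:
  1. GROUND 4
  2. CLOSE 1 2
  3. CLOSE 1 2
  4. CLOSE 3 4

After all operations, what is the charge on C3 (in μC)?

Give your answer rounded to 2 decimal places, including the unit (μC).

Answer: 8.33 μC

Derivation:
Initial: C1(4μF, Q=12μC, V=3.00V), C2(1μF, Q=8μC, V=8.00V), C3(5μF, Q=15μC, V=3.00V), C4(4μF, Q=12μC, V=3.00V)
Op 1: GROUND 4: Q4=0; energy lost=18.000
Op 2: CLOSE 1-2: Q_total=20.00, C_total=5.00, V=4.00; Q1=16.00, Q2=4.00; dissipated=10.000
Op 3: CLOSE 1-2: Q_total=20.00, C_total=5.00, V=4.00; Q1=16.00, Q2=4.00; dissipated=0.000
Op 4: CLOSE 3-4: Q_total=15.00, C_total=9.00, V=1.67; Q3=8.33, Q4=6.67; dissipated=10.000
Final charges: Q1=16.00, Q2=4.00, Q3=8.33, Q4=6.67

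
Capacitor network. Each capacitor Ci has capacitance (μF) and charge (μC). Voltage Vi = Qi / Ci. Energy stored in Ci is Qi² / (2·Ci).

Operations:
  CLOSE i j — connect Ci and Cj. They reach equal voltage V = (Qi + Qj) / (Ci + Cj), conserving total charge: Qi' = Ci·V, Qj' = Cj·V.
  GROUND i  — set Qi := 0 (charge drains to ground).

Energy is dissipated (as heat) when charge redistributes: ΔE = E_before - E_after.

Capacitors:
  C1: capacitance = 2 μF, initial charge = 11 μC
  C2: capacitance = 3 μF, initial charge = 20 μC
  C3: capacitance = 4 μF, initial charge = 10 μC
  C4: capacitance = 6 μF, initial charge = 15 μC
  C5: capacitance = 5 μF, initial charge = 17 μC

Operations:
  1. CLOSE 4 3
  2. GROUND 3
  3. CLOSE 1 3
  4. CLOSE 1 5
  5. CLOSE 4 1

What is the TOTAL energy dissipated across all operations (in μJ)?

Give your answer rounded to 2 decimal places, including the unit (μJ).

Initial: C1(2μF, Q=11μC, V=5.50V), C2(3μF, Q=20μC, V=6.67V), C3(4μF, Q=10μC, V=2.50V), C4(6μF, Q=15μC, V=2.50V), C5(5μF, Q=17μC, V=3.40V)
Op 1: CLOSE 4-3: Q_total=25.00, C_total=10.00, V=2.50; Q4=15.00, Q3=10.00; dissipated=0.000
Op 2: GROUND 3: Q3=0; energy lost=12.500
Op 3: CLOSE 1-3: Q_total=11.00, C_total=6.00, V=1.83; Q1=3.67, Q3=7.33; dissipated=20.167
Op 4: CLOSE 1-5: Q_total=20.67, C_total=7.00, V=2.95; Q1=5.90, Q5=14.76; dissipated=1.753
Op 5: CLOSE 4-1: Q_total=20.90, C_total=8.00, V=2.61; Q4=15.68, Q1=5.23; dissipated=0.153
Total dissipated: 34.573 μJ

Answer: 34.57 μJ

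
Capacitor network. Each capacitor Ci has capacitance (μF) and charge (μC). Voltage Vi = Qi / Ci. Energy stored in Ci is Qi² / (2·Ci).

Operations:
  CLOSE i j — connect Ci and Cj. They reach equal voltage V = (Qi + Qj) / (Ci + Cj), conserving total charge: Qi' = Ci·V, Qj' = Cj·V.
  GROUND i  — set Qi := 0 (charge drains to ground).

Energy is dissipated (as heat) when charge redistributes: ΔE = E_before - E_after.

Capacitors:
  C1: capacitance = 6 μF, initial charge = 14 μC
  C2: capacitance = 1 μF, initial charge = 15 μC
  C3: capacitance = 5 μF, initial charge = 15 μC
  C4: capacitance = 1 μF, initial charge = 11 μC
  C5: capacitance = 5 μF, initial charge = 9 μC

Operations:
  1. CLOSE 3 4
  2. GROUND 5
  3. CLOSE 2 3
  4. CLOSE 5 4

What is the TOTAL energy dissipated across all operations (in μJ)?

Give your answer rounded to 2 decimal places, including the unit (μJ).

Answer: 90.00 μJ

Derivation:
Initial: C1(6μF, Q=14μC, V=2.33V), C2(1μF, Q=15μC, V=15.00V), C3(5μF, Q=15μC, V=3.00V), C4(1μF, Q=11μC, V=11.00V), C5(5μF, Q=9μC, V=1.80V)
Op 1: CLOSE 3-4: Q_total=26.00, C_total=6.00, V=4.33; Q3=21.67, Q4=4.33; dissipated=26.667
Op 2: GROUND 5: Q5=0; energy lost=8.100
Op 3: CLOSE 2-3: Q_total=36.67, C_total=6.00, V=6.11; Q2=6.11, Q3=30.56; dissipated=47.407
Op 4: CLOSE 5-4: Q_total=4.33, C_total=6.00, V=0.72; Q5=3.61, Q4=0.72; dissipated=7.824
Total dissipated: 89.998 μJ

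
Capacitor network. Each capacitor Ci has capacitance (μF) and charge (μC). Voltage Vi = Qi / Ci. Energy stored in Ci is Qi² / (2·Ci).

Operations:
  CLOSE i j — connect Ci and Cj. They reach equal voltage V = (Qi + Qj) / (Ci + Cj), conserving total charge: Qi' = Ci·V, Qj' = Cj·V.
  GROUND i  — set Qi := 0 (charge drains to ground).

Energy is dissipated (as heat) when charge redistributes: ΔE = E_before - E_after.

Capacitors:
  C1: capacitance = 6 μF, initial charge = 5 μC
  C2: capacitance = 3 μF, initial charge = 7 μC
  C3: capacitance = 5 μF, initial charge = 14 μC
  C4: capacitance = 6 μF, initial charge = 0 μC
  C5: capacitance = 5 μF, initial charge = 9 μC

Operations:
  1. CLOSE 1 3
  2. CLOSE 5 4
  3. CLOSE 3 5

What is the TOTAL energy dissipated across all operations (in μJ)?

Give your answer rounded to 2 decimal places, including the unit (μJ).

Answer: 10.73 μJ

Derivation:
Initial: C1(6μF, Q=5μC, V=0.83V), C2(3μF, Q=7μC, V=2.33V), C3(5μF, Q=14μC, V=2.80V), C4(6μF, Q=0μC, V=0.00V), C5(5μF, Q=9μC, V=1.80V)
Op 1: CLOSE 1-3: Q_total=19.00, C_total=11.00, V=1.73; Q1=10.36, Q3=8.64; dissipated=5.274
Op 2: CLOSE 5-4: Q_total=9.00, C_total=11.00, V=0.82; Q5=4.09, Q4=4.91; dissipated=4.418
Op 3: CLOSE 3-5: Q_total=12.73, C_total=10.00, V=1.27; Q3=6.36, Q5=6.36; dissipated=1.033
Total dissipated: 10.725 μJ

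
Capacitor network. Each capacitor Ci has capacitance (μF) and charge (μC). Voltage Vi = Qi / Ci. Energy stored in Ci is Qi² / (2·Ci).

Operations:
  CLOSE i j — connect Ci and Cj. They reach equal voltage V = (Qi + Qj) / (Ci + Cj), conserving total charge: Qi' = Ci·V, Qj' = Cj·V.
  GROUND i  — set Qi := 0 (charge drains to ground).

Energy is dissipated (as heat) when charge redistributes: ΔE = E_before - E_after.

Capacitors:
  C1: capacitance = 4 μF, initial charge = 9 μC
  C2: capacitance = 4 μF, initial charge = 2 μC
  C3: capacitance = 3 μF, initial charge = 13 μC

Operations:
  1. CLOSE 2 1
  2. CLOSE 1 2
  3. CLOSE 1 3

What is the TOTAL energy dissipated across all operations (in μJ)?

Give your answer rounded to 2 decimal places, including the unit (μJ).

Answer: 10.56 μJ

Derivation:
Initial: C1(4μF, Q=9μC, V=2.25V), C2(4μF, Q=2μC, V=0.50V), C3(3μF, Q=13μC, V=4.33V)
Op 1: CLOSE 2-1: Q_total=11.00, C_total=8.00, V=1.38; Q2=5.50, Q1=5.50; dissipated=3.062
Op 2: CLOSE 1-2: Q_total=11.00, C_total=8.00, V=1.38; Q1=5.50, Q2=5.50; dissipated=0.000
Op 3: CLOSE 1-3: Q_total=18.50, C_total=7.00, V=2.64; Q1=10.57, Q3=7.93; dissipated=7.501
Total dissipated: 10.564 μJ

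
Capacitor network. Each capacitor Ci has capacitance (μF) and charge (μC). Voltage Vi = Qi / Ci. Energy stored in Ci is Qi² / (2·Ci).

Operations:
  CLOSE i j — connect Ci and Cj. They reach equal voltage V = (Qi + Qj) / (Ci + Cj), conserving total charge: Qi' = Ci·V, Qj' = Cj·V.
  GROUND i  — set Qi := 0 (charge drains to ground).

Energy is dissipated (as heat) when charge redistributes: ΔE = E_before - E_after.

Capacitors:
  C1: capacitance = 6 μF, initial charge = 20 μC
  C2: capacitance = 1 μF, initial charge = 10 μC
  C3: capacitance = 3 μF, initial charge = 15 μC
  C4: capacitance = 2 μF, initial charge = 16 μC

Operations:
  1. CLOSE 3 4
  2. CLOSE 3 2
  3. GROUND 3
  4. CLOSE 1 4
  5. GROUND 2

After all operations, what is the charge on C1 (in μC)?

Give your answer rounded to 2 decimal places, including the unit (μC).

Answer: 24.30 μC

Derivation:
Initial: C1(6μF, Q=20μC, V=3.33V), C2(1μF, Q=10μC, V=10.00V), C3(3μF, Q=15μC, V=5.00V), C4(2μF, Q=16μC, V=8.00V)
Op 1: CLOSE 3-4: Q_total=31.00, C_total=5.00, V=6.20; Q3=18.60, Q4=12.40; dissipated=5.400
Op 2: CLOSE 3-2: Q_total=28.60, C_total=4.00, V=7.15; Q3=21.45, Q2=7.15; dissipated=5.415
Op 3: GROUND 3: Q3=0; energy lost=76.684
Op 4: CLOSE 1-4: Q_total=32.40, C_total=8.00, V=4.05; Q1=24.30, Q4=8.10; dissipated=6.163
Op 5: GROUND 2: Q2=0; energy lost=25.561
Final charges: Q1=24.30, Q2=0.00, Q3=0.00, Q4=8.10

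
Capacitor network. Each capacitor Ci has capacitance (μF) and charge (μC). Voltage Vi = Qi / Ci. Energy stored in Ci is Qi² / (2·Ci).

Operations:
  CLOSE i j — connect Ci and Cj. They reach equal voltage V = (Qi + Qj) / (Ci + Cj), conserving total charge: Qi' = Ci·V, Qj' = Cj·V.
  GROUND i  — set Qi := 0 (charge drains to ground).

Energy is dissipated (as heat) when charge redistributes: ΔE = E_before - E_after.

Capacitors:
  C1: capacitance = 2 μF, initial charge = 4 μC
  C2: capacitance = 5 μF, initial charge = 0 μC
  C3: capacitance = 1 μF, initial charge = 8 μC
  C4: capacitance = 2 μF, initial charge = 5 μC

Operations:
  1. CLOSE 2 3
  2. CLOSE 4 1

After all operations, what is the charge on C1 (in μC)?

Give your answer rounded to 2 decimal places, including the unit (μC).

Initial: C1(2μF, Q=4μC, V=2.00V), C2(5μF, Q=0μC, V=0.00V), C3(1μF, Q=8μC, V=8.00V), C4(2μF, Q=5μC, V=2.50V)
Op 1: CLOSE 2-3: Q_total=8.00, C_total=6.00, V=1.33; Q2=6.67, Q3=1.33; dissipated=26.667
Op 2: CLOSE 4-1: Q_total=9.00, C_total=4.00, V=2.25; Q4=4.50, Q1=4.50; dissipated=0.125
Final charges: Q1=4.50, Q2=6.67, Q3=1.33, Q4=4.50

Answer: 4.50 μC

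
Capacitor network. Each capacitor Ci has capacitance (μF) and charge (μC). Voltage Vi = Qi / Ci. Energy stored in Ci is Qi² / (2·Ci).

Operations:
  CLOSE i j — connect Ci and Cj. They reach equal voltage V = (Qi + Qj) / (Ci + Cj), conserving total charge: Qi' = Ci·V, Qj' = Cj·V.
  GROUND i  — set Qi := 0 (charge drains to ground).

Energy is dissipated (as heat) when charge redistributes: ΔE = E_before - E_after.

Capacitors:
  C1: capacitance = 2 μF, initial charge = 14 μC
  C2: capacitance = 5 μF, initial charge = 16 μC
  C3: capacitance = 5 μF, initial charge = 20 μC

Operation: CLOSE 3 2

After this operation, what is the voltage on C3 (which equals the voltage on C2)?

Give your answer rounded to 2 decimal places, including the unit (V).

Initial: C1(2μF, Q=14μC, V=7.00V), C2(5μF, Q=16μC, V=3.20V), C3(5μF, Q=20μC, V=4.00V)
Op 1: CLOSE 3-2: Q_total=36.00, C_total=10.00, V=3.60; Q3=18.00, Q2=18.00; dissipated=0.800

Answer: 3.60 V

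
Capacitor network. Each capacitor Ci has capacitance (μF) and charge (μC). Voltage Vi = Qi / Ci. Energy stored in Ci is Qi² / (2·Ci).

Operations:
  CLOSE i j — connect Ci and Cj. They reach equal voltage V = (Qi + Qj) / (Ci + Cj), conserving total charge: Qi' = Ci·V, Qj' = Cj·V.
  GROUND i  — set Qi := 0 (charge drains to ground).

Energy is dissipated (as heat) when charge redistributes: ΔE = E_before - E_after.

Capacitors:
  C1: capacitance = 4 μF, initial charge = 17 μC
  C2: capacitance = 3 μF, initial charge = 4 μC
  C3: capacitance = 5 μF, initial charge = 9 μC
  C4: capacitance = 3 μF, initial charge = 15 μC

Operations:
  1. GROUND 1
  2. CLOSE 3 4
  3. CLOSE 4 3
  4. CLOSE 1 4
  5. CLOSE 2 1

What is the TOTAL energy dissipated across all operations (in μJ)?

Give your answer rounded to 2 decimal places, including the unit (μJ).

Initial: C1(4μF, Q=17μC, V=4.25V), C2(3μF, Q=4μC, V=1.33V), C3(5μF, Q=9μC, V=1.80V), C4(3μF, Q=15μC, V=5.00V)
Op 1: GROUND 1: Q1=0; energy lost=36.125
Op 2: CLOSE 3-4: Q_total=24.00, C_total=8.00, V=3.00; Q3=15.00, Q4=9.00; dissipated=9.600
Op 3: CLOSE 4-3: Q_total=24.00, C_total=8.00, V=3.00; Q4=9.00, Q3=15.00; dissipated=0.000
Op 4: CLOSE 1-4: Q_total=9.00, C_total=7.00, V=1.29; Q1=5.14, Q4=3.86; dissipated=7.714
Op 5: CLOSE 2-1: Q_total=9.14, C_total=7.00, V=1.31; Q2=3.92, Q1=5.22; dissipated=0.002
Total dissipated: 53.441 μJ

Answer: 53.44 μJ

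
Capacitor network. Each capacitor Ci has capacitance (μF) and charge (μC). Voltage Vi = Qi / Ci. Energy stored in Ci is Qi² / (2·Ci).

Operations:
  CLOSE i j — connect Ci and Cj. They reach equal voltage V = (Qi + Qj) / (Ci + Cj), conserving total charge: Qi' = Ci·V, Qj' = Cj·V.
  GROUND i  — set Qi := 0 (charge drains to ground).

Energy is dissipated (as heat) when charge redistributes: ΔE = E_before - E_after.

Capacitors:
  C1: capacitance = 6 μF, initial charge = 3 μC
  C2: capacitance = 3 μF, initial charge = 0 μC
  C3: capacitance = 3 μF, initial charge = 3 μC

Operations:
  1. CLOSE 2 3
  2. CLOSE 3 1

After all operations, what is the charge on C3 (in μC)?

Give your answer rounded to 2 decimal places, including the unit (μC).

Answer: 1.50 μC

Derivation:
Initial: C1(6μF, Q=3μC, V=0.50V), C2(3μF, Q=0μC, V=0.00V), C3(3μF, Q=3μC, V=1.00V)
Op 1: CLOSE 2-3: Q_total=3.00, C_total=6.00, V=0.50; Q2=1.50, Q3=1.50; dissipated=0.750
Op 2: CLOSE 3-1: Q_total=4.50, C_total=9.00, V=0.50; Q3=1.50, Q1=3.00; dissipated=0.000
Final charges: Q1=3.00, Q2=1.50, Q3=1.50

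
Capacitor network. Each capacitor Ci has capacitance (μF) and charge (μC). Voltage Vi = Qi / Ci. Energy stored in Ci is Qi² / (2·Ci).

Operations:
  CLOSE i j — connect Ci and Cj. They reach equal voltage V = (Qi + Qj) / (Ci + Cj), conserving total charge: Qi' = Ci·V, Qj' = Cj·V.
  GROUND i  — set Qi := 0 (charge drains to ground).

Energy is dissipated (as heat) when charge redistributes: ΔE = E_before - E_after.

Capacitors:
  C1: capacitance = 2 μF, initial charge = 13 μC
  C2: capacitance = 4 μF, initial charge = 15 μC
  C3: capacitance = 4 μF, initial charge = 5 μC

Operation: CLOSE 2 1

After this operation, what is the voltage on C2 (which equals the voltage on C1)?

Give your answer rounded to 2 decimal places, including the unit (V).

Answer: 4.67 V

Derivation:
Initial: C1(2μF, Q=13μC, V=6.50V), C2(4μF, Q=15μC, V=3.75V), C3(4μF, Q=5μC, V=1.25V)
Op 1: CLOSE 2-1: Q_total=28.00, C_total=6.00, V=4.67; Q2=18.67, Q1=9.33; dissipated=5.042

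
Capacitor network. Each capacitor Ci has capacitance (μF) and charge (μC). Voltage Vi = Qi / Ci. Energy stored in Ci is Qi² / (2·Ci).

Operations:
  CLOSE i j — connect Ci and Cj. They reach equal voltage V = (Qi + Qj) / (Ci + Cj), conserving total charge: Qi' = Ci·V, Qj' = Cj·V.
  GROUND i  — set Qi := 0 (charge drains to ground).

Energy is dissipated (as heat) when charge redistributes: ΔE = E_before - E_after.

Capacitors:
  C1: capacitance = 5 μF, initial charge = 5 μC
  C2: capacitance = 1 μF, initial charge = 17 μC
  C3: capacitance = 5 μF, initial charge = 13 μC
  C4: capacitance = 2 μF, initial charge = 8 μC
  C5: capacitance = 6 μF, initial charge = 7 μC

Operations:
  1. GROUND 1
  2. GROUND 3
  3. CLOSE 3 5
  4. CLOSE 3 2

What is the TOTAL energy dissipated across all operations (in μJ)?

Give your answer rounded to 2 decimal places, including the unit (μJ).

Initial: C1(5μF, Q=5μC, V=1.00V), C2(1μF, Q=17μC, V=17.00V), C3(5μF, Q=13μC, V=2.60V), C4(2μF, Q=8μC, V=4.00V), C5(6μF, Q=7μC, V=1.17V)
Op 1: GROUND 1: Q1=0; energy lost=2.500
Op 2: GROUND 3: Q3=0; energy lost=16.900
Op 3: CLOSE 3-5: Q_total=7.00, C_total=11.00, V=0.64; Q3=3.18, Q5=3.82; dissipated=1.856
Op 4: CLOSE 3-2: Q_total=20.18, C_total=6.00, V=3.36; Q3=16.82, Q2=3.36; dissipated=111.570
Total dissipated: 132.826 μJ

Answer: 132.83 μJ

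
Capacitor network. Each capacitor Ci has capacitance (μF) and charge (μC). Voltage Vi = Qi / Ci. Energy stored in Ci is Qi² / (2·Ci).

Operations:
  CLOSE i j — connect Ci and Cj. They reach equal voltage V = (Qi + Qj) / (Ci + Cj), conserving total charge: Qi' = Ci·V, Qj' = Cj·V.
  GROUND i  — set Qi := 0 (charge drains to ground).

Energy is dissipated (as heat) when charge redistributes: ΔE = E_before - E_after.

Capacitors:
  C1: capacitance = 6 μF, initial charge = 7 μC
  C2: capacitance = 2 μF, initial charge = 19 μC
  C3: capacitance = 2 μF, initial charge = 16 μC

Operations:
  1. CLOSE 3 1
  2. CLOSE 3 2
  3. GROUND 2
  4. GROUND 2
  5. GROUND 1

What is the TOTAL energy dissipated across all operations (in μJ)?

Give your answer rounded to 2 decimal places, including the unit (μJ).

Initial: C1(6μF, Q=7μC, V=1.17V), C2(2μF, Q=19μC, V=9.50V), C3(2μF, Q=16μC, V=8.00V)
Op 1: CLOSE 3-1: Q_total=23.00, C_total=8.00, V=2.88; Q3=5.75, Q1=17.25; dissipated=35.021
Op 2: CLOSE 3-2: Q_total=24.75, C_total=4.00, V=6.19; Q3=12.38, Q2=12.38; dissipated=21.945
Op 3: GROUND 2: Q2=0; energy lost=38.285
Op 4: GROUND 2: Q2=0; energy lost=0.000
Op 5: GROUND 1: Q1=0; energy lost=24.797
Total dissipated: 120.048 μJ

Answer: 120.05 μJ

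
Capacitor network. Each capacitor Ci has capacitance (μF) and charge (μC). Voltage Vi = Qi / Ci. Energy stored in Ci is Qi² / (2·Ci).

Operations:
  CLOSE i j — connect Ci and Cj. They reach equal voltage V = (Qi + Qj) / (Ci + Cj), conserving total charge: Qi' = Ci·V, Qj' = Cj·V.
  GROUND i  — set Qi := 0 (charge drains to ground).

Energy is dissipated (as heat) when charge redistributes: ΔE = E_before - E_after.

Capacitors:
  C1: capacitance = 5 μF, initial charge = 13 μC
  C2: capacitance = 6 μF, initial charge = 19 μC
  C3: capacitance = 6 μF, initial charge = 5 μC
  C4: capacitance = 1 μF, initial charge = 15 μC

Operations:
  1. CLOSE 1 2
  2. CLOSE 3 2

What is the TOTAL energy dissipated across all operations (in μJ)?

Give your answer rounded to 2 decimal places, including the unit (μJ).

Answer: 6.90 μJ

Derivation:
Initial: C1(5μF, Q=13μC, V=2.60V), C2(6μF, Q=19μC, V=3.17V), C3(6μF, Q=5μC, V=0.83V), C4(1μF, Q=15μC, V=15.00V)
Op 1: CLOSE 1-2: Q_total=32.00, C_total=11.00, V=2.91; Q1=14.55, Q2=17.45; dissipated=0.438
Op 2: CLOSE 3-2: Q_total=22.45, C_total=12.00, V=1.87; Q3=11.23, Q2=11.23; dissipated=6.463
Total dissipated: 6.901 μJ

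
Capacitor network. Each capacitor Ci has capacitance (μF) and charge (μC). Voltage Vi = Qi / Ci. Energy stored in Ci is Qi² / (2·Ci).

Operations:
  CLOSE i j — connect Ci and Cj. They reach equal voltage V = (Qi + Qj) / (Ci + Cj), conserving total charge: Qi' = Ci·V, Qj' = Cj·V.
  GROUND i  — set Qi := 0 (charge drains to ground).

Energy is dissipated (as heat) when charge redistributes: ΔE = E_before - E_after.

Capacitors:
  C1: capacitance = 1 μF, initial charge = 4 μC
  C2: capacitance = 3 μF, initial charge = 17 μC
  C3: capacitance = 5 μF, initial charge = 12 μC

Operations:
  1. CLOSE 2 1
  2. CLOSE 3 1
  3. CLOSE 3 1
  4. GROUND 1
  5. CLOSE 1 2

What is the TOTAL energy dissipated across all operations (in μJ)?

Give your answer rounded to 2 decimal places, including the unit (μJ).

Answer: 18.89 μJ

Derivation:
Initial: C1(1μF, Q=4μC, V=4.00V), C2(3μF, Q=17μC, V=5.67V), C3(5μF, Q=12μC, V=2.40V)
Op 1: CLOSE 2-1: Q_total=21.00, C_total=4.00, V=5.25; Q2=15.75, Q1=5.25; dissipated=1.042
Op 2: CLOSE 3-1: Q_total=17.25, C_total=6.00, V=2.88; Q3=14.38, Q1=2.88; dissipated=3.384
Op 3: CLOSE 3-1: Q_total=17.25, C_total=6.00, V=2.88; Q3=14.38, Q1=2.88; dissipated=0.000
Op 4: GROUND 1: Q1=0; energy lost=4.133
Op 5: CLOSE 1-2: Q_total=15.75, C_total=4.00, V=3.94; Q1=3.94, Q2=11.81; dissipated=10.336
Total dissipated: 18.895 μJ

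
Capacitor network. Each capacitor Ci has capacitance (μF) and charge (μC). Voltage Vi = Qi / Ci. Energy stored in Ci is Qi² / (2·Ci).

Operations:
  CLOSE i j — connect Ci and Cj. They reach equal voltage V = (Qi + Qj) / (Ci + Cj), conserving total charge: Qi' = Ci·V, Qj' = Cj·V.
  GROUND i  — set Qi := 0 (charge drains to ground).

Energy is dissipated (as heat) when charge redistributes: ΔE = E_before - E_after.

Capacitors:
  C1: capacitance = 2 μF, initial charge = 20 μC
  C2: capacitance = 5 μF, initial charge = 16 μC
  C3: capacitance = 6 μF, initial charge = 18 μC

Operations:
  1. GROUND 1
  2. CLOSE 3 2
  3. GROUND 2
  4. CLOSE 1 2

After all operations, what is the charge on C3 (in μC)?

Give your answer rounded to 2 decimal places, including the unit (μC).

Answer: 18.55 μC

Derivation:
Initial: C1(2μF, Q=20μC, V=10.00V), C2(5μF, Q=16μC, V=3.20V), C3(6μF, Q=18μC, V=3.00V)
Op 1: GROUND 1: Q1=0; energy lost=100.000
Op 2: CLOSE 3-2: Q_total=34.00, C_total=11.00, V=3.09; Q3=18.55, Q2=15.45; dissipated=0.055
Op 3: GROUND 2: Q2=0; energy lost=23.884
Op 4: CLOSE 1-2: Q_total=0.00, C_total=7.00, V=0.00; Q1=0.00, Q2=0.00; dissipated=0.000
Final charges: Q1=0.00, Q2=0.00, Q3=18.55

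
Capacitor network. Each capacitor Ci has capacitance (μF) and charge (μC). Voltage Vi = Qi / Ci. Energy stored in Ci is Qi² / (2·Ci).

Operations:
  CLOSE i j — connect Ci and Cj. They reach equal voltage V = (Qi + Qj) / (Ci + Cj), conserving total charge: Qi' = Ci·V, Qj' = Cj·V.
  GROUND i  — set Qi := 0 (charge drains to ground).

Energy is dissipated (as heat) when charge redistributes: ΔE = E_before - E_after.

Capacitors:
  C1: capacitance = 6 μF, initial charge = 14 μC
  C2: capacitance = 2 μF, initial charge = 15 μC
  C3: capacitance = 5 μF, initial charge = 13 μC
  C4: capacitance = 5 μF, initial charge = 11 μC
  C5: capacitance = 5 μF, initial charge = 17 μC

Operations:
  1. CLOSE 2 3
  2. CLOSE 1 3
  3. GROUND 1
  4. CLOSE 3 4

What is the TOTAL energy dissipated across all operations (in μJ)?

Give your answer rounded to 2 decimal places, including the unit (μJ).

Answer: 50.59 μJ

Derivation:
Initial: C1(6μF, Q=14μC, V=2.33V), C2(2μF, Q=15μC, V=7.50V), C3(5μF, Q=13μC, V=2.60V), C4(5μF, Q=11μC, V=2.20V), C5(5μF, Q=17μC, V=3.40V)
Op 1: CLOSE 2-3: Q_total=28.00, C_total=7.00, V=4.00; Q2=8.00, Q3=20.00; dissipated=17.150
Op 2: CLOSE 1-3: Q_total=34.00, C_total=11.00, V=3.09; Q1=18.55, Q3=15.45; dissipated=3.788
Op 3: GROUND 1: Q1=0; energy lost=28.661
Op 4: CLOSE 3-4: Q_total=26.45, C_total=10.00, V=2.65; Q3=13.23, Q4=13.23; dissipated=0.992
Total dissipated: 50.591 μJ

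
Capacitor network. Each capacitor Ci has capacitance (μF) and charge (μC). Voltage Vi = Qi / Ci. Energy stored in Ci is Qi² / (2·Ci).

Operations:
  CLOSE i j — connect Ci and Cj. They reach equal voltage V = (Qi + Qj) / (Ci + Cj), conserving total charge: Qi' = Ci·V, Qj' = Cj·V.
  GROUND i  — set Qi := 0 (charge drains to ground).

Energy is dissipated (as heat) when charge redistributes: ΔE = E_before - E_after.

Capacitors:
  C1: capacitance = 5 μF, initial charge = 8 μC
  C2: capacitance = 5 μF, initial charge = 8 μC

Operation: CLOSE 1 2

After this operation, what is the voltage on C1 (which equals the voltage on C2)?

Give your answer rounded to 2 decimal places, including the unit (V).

Answer: 1.60 V

Derivation:
Initial: C1(5μF, Q=8μC, V=1.60V), C2(5μF, Q=8μC, V=1.60V)
Op 1: CLOSE 1-2: Q_total=16.00, C_total=10.00, V=1.60; Q1=8.00, Q2=8.00; dissipated=0.000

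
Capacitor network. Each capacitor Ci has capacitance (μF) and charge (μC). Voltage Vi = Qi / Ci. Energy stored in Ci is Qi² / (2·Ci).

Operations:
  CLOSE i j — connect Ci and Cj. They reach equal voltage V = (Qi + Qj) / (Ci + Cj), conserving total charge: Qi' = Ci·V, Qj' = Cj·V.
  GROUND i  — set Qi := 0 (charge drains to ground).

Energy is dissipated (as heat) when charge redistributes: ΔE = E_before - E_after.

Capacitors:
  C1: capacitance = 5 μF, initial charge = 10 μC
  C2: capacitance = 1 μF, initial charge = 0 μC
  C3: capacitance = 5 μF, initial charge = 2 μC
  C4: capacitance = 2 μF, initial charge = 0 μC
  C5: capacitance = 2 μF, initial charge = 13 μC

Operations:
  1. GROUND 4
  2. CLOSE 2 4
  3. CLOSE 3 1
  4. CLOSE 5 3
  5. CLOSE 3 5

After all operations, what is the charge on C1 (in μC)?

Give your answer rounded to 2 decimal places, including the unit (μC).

Answer: 6.00 μC

Derivation:
Initial: C1(5μF, Q=10μC, V=2.00V), C2(1μF, Q=0μC, V=0.00V), C3(5μF, Q=2μC, V=0.40V), C4(2μF, Q=0μC, V=0.00V), C5(2μF, Q=13μC, V=6.50V)
Op 1: GROUND 4: Q4=0; energy lost=0.000
Op 2: CLOSE 2-4: Q_total=0.00, C_total=3.00, V=0.00; Q2=0.00, Q4=0.00; dissipated=0.000
Op 3: CLOSE 3-1: Q_total=12.00, C_total=10.00, V=1.20; Q3=6.00, Q1=6.00; dissipated=3.200
Op 4: CLOSE 5-3: Q_total=19.00, C_total=7.00, V=2.71; Q5=5.43, Q3=13.57; dissipated=20.064
Op 5: CLOSE 3-5: Q_total=19.00, C_total=7.00, V=2.71; Q3=13.57, Q5=5.43; dissipated=0.000
Final charges: Q1=6.00, Q2=0.00, Q3=13.57, Q4=0.00, Q5=5.43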